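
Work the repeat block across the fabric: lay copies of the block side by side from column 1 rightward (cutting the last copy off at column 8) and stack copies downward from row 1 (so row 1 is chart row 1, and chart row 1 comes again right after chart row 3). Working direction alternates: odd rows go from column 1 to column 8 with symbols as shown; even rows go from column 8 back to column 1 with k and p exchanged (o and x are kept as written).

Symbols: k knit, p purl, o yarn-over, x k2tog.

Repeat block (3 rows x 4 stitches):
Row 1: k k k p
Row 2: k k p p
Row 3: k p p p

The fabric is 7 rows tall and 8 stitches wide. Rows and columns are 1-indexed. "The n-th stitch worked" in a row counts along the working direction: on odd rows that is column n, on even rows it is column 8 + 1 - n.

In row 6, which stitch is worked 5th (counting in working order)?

== STITCH ==
k

Derivation:
Row 6 uses chart row ((6-1) mod 3)+1 = 3. Row 6 is even, so WS.
Chart row 3 tiled across columns 1-8: k p p p k p p p
WS: work from column 8 back to column 1 (reverse the tiled row), swapping k<->p (o and x unchanged).
Row 6 as worked: k k k p k k k p
Stitch 5 in working order -> k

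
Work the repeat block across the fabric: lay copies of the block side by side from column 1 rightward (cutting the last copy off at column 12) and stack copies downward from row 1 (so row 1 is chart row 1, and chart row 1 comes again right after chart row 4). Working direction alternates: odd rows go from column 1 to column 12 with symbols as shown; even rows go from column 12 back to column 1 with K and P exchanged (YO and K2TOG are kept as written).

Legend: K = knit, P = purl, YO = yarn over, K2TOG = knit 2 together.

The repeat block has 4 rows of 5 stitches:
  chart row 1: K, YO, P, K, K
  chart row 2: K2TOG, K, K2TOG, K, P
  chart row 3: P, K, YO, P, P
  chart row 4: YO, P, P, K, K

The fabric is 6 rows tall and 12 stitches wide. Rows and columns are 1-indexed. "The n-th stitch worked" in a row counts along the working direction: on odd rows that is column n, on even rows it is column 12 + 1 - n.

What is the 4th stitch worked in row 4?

Row 4: (4-1) mod 4 = 3, so use chart row 4. Even row -> WS.
Chart row 4 tiled across columns 1-12: YO P P K K YO P P K K YO P
WS: work from column 12 back to column 1 (reverse the tiled row), swapping K<->P (YO and K2TOG unchanged).
Row 4 as worked: K YO P P K K YO P P K K YO
Counting 4 along the worked row gives P.

Result:
P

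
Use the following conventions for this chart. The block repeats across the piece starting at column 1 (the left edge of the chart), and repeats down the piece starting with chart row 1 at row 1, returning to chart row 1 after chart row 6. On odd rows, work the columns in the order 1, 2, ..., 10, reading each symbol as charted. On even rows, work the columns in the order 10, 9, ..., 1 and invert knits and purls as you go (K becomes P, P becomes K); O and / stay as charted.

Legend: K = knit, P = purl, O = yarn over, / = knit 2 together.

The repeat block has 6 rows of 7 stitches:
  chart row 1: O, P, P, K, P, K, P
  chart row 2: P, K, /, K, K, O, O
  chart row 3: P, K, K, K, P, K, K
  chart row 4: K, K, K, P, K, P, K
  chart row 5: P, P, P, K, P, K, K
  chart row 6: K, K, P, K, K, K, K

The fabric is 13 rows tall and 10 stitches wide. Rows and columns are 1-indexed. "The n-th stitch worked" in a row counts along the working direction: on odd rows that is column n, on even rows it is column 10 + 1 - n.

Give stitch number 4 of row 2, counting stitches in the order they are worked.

== STITCH ==
O

Derivation:
For row 2: chart row = ((2-1) mod 6) + 1 = 2; this is a WS (even) row.
Chart row 2 tiled across columns 1-10: P K / K K O O P K /
WS row: flip the tiled sequence (start at column 10) and apply K<->P; O and / stay.
Row 2 as worked: / P K O O P P / P K
Stitch 4 in working order -> O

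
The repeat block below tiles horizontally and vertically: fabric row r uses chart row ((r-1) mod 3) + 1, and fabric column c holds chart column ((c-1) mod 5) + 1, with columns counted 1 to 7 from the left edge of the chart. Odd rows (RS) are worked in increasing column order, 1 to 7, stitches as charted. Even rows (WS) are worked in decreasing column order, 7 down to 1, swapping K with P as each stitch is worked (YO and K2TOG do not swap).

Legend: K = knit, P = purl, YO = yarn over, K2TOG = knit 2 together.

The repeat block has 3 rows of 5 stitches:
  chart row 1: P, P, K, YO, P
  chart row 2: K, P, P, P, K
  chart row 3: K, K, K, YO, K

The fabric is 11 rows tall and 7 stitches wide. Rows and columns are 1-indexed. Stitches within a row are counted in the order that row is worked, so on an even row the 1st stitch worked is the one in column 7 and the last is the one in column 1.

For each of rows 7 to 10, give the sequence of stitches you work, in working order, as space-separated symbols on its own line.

Row 7: chart row 1, RS - tile across columns 1-7 and work as-is.
Row 8: chart row 2, WS - tiled (columns 1-7): K P P P K K P; work from column 7 back to 1 with K<->P swapped.
Row 9: chart row 3, RS - tile across columns 1-7 and work as-is.
Row 10: chart row 1, WS - tiled (columns 1-7): P P K YO P P P; work from column 7 back to 1 with K<->P swapped.

Rows as worked:
P P K YO P P P
K P P K K K P
K K K YO K K K
K K K YO P K K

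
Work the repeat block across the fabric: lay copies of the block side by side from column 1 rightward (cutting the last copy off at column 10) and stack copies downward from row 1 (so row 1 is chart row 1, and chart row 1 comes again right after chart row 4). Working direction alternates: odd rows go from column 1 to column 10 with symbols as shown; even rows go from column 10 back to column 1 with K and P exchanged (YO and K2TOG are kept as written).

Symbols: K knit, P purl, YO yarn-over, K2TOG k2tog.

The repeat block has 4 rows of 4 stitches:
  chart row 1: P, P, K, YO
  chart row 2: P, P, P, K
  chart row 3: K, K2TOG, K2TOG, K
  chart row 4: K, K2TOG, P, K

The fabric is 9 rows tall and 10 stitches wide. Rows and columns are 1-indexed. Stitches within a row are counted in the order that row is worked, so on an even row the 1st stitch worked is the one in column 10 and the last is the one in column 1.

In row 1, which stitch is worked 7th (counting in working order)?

Result:
K

Derivation:
For row 1: chart row = ((1-1) mod 4) + 1 = 1; this is a RS (odd) row.
Chart row 1 tiled across columns 1-10: P P K YO P P K YO P P
Right side: take the tiled row as-is (worked left to right from column 1).
The 7th stitch worked is K.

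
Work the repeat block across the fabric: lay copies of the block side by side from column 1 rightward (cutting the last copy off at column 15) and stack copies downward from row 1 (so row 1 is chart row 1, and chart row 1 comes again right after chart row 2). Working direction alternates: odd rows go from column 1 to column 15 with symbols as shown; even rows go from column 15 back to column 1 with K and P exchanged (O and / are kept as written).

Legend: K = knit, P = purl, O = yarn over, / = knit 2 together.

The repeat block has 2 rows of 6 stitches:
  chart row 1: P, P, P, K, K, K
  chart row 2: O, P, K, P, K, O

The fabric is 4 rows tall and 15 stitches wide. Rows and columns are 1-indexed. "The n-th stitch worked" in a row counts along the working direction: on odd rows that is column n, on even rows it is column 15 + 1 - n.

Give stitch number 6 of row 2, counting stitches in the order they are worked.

== STITCH ==
K

Derivation:
For row 2: chart row = ((2-1) mod 2) + 1 = 2; this is a WS (even) row.
Chart row 2 tiled across columns 1-15: O P K P K O O P K P K O O P K
Wrong side: read the tiled row from column 15 down to 1 and exchange K with P (leave O, /).
Row 2 as worked: P K O O P K P K O O P K P K O
The 6th stitch worked is K.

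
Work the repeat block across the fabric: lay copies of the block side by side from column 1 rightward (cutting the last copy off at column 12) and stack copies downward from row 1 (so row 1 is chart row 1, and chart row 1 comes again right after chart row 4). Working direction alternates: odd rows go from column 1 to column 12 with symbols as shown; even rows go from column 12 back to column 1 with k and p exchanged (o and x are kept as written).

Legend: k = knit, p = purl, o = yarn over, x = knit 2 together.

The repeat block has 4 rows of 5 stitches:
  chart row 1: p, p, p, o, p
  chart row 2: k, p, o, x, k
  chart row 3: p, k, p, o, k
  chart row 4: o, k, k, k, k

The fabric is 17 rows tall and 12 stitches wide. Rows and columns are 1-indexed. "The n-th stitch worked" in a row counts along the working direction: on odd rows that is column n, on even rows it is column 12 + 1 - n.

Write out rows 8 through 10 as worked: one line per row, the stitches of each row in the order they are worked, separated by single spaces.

Result:
p o p p p p o p p p p o
p p p o p p p p o p p p
k p p x o k p p x o k p

Derivation:
Row 8: chart row 4, WS - tiled (columns 1-12): o k k k k o k k k k o k; work from column 12 back to 1 with k<->p swapped.
Row 9: chart row 1, RS - tile across columns 1-12 and work as-is.
Row 10: chart row 2, WS - tiled (columns 1-12): k p o x k k p o x k k p; work from column 12 back to 1 with k<->p swapped.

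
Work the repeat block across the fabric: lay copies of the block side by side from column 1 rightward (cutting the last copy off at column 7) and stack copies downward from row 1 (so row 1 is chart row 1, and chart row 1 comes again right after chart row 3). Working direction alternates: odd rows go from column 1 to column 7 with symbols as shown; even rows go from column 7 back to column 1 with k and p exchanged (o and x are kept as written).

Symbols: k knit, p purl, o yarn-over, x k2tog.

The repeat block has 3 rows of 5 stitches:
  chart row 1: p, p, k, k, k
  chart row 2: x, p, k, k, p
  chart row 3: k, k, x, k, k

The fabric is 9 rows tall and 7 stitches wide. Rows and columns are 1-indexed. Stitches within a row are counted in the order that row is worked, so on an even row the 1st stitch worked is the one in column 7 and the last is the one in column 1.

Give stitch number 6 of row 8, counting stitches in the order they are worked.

== STITCH ==
k

Derivation:
Row 8: (8-1) mod 3 = 1, so use chart row 2. Even row -> WS.
Chart row 2 tiled across columns 1-7: x p k k p x p
Wrong side: read the tiled row from column 7 down to 1 and exchange k with p (leave o, x).
Row 8 as worked: k x k p p k x
Stitch 6 in working order -> k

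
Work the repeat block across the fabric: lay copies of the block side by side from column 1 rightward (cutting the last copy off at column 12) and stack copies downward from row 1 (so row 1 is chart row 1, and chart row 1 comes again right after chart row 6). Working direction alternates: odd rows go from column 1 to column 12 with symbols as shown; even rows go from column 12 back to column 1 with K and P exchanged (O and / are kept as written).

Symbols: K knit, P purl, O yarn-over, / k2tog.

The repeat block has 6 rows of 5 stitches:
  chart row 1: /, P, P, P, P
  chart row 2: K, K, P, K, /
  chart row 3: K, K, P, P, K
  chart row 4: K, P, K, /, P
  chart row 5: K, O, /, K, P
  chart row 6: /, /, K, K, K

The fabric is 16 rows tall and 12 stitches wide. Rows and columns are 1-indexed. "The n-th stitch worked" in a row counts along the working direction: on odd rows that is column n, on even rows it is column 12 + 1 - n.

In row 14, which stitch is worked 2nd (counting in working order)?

Row 14 uses chart row ((14-1) mod 6)+1 = 2. Row 14 is even, so WS.
Chart row 2 tiled across columns 1-12: K K P K / K K P K / K K
Wrong side: read the tiled row from column 12 down to 1 and exchange K with P (leave O, /).
Row 14 as worked: P P / P K P P / P K P P
Stitch 2 in working order -> P

Result:
P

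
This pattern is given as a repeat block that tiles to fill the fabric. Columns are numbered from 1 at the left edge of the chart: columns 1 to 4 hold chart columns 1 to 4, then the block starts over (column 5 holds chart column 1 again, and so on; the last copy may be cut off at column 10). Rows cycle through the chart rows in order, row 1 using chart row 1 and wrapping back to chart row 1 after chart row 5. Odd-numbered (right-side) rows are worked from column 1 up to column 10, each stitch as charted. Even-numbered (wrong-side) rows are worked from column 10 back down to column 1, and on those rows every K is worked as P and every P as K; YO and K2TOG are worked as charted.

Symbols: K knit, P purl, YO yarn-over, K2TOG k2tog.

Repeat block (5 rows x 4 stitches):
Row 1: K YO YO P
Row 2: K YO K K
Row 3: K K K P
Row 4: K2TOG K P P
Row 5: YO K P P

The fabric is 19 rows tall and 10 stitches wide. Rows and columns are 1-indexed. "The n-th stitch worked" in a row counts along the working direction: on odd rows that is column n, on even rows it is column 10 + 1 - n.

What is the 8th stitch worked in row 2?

== STITCH ==
P

Derivation:
Row 2 uses chart row ((2-1) mod 5)+1 = 2. Row 2 is even, so WS.
Chart row 2 tiled across columns 1-10: K YO K K K YO K K K YO
WS row: flip the tiled sequence (start at column 10) and apply K<->P; YO and K2TOG stay.
Row 2 as worked: YO P P P YO P P P YO P
The 8th stitch worked is P.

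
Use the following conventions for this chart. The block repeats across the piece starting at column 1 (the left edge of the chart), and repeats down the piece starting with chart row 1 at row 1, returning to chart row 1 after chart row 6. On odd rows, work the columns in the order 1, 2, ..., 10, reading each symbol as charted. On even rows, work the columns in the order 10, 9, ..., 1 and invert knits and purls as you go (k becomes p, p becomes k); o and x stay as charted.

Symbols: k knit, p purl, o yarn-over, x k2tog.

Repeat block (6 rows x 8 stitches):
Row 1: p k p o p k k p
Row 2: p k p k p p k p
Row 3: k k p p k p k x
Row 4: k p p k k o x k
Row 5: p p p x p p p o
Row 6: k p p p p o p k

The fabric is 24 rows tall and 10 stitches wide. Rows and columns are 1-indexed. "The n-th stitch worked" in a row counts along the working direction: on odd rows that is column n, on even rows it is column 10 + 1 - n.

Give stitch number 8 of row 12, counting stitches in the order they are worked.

== STITCH ==
k

Derivation:
Row 12 uses chart row ((12-1) mod 6)+1 = 6. Row 12 is even, so WS.
Chart row 6 tiled across columns 1-10: k p p p p o p k k p
Wrong side: read the tiled row from column 10 down to 1 and exchange k with p (leave o, x).
Row 12 as worked: k p p k o k k k k p
The 8th stitch worked is k.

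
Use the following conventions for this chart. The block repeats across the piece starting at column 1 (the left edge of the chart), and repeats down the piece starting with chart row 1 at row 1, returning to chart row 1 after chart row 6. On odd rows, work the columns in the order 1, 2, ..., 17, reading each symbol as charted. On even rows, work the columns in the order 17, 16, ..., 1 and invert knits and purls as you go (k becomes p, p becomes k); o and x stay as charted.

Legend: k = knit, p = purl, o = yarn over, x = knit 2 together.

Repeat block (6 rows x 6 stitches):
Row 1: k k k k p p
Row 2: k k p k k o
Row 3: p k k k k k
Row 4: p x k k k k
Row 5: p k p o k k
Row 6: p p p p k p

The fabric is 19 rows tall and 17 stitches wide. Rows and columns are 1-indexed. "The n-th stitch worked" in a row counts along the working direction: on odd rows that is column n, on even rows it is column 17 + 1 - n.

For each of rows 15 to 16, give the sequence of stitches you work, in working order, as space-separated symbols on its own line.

Rows as worked:
p k k k k k p k k k k k p k k k k
p p p x k p p p p x k p p p p x k

Derivation:
Row 15: chart row 3, RS - tile across columns 1-17 and work as-is.
Row 16: chart row 4, WS - tiled (columns 1-17): p x k k k k p x k k k k p x k k k; work from column 17 back to 1 with k<->p swapped.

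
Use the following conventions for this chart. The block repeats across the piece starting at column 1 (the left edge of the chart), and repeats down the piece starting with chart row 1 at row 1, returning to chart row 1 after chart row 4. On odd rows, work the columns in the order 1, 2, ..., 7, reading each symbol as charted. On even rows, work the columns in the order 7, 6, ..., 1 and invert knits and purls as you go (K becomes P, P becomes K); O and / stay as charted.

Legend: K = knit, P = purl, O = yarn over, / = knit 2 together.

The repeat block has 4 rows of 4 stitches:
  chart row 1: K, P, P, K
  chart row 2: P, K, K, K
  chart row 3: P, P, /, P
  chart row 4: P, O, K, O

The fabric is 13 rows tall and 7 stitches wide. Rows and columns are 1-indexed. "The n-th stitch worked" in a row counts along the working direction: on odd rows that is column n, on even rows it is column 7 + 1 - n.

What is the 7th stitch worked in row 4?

== STITCH ==
K

Derivation:
Row 4: (4-1) mod 4 = 3, so use chart row 4. Even row -> WS.
Chart row 4 tiled across columns 1-7: P O K O P O K
WS row: flip the tiled sequence (start at column 7) and apply K<->P; O and / stay.
Row 4 as worked: P O K O P O K
Stitch 7 in working order -> K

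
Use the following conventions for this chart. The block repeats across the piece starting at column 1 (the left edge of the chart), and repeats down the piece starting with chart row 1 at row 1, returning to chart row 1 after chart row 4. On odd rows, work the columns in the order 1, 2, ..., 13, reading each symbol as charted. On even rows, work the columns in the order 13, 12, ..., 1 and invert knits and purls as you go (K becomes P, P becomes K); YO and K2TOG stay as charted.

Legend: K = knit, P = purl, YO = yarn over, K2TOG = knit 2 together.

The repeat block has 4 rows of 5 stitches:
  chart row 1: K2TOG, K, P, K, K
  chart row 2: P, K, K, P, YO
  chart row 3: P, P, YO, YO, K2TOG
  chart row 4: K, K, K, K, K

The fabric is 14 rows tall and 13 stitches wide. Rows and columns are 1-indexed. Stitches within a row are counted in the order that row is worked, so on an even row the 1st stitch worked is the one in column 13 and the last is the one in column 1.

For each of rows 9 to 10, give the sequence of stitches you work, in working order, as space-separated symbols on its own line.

Row 9: chart row 1, RS - tile across columns 1-13 and work as-is.
Row 10: chart row 2, WS - tiled (columns 1-13): P K K P YO P K K P YO P K K; work from column 13 back to 1 with K<->P swapped.

Rows as worked:
K2TOG K P K K K2TOG K P K K K2TOG K P
P P K YO K P P K YO K P P K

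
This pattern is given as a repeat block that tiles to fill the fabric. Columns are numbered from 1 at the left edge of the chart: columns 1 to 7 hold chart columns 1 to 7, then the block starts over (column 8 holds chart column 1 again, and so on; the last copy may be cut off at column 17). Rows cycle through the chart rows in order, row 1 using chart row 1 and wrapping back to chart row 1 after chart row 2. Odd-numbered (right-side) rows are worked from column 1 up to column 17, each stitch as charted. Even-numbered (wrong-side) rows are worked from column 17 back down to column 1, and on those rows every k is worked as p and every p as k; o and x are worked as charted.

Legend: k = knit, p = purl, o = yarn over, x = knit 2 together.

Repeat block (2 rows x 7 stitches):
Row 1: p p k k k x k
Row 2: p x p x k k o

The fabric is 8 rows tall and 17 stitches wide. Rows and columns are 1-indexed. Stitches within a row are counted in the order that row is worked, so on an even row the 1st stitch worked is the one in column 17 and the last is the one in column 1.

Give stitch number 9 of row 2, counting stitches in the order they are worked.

Row 2: (2-1) mod 2 = 1, so use chart row 2. Even row -> WS.
Chart row 2 tiled across columns 1-17: p x p x k k o p x p x k k o p x p
WS row: flip the tiled sequence (start at column 17) and apply k<->p; o and x stay.
Row 2 as worked: k x k o p p x k x k o p p x k x k
The 9th stitch worked is x.

Result:
x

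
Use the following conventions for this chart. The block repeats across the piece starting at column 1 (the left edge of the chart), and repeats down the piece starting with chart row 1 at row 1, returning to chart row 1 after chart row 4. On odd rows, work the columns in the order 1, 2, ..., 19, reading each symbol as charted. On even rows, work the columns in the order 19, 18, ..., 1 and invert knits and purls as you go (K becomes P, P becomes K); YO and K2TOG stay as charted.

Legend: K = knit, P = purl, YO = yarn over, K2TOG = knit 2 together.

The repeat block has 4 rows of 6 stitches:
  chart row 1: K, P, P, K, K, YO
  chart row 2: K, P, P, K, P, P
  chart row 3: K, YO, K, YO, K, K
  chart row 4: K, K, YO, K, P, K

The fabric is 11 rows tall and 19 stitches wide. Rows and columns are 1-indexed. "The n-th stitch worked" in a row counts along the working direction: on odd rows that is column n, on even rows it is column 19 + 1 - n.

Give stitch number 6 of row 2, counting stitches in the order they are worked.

Row 2 uses chart row ((2-1) mod 4)+1 = 2. Row 2 is even, so WS.
Chart row 2 tiled across columns 1-19: K P P K P P K P P K P P K P P K P P K
WS: work from column 19 back to column 1 (reverse the tiled row), swapping K<->P (YO and K2TOG unchanged).
Row 2 as worked: P K K P K K P K K P K K P K K P K K P
The 6th stitch worked is K.

Result:
K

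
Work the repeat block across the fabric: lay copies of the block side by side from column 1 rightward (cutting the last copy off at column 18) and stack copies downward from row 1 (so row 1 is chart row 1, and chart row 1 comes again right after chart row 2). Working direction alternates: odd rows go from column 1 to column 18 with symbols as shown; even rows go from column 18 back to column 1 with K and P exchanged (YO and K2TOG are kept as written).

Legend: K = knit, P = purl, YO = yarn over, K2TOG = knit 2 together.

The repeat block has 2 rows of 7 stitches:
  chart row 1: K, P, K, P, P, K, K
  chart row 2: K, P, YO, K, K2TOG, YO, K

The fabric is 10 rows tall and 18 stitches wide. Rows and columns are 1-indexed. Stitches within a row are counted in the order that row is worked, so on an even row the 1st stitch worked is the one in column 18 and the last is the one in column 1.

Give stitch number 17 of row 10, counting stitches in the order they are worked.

Stitch:
K

Derivation:
Row 10 uses chart row ((10-1) mod 2)+1 = 2. Row 10 is even, so WS.
Chart row 2 tiled across columns 1-18: K P YO K K2TOG YO K K P YO K K2TOG YO K K P YO K
WS row: flip the tiled sequence (start at column 18) and apply K<->P; YO and K2TOG stay.
Row 10 as worked: P YO K P P YO K2TOG P YO K P P YO K2TOG P YO K P
The 17th stitch worked is K.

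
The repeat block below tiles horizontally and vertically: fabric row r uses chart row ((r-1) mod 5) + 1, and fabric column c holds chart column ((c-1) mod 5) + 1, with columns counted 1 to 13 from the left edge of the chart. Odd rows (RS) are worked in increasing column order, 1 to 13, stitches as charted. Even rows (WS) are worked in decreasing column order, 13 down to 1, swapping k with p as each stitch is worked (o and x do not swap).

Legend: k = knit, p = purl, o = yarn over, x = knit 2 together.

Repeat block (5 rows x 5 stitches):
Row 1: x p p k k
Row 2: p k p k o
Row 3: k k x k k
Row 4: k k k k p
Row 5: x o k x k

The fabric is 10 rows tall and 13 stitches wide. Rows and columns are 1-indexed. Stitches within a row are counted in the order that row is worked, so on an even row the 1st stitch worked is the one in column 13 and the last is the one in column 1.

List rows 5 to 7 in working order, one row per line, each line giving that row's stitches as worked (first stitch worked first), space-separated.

== ROWS AS WORKED ==
x o k x k x o k x k x o k
k k x p p k k x p p k k x
p k p k o p k p k o p k p

Derivation:
Row 5: chart row 5, RS - tile across columns 1-13 and work as-is.
Row 6: chart row 1, WS - tiled (columns 1-13): x p p k k x p p k k x p p; work from column 13 back to 1 with k<->p swapped.
Row 7: chart row 2, RS - tile across columns 1-13 and work as-is.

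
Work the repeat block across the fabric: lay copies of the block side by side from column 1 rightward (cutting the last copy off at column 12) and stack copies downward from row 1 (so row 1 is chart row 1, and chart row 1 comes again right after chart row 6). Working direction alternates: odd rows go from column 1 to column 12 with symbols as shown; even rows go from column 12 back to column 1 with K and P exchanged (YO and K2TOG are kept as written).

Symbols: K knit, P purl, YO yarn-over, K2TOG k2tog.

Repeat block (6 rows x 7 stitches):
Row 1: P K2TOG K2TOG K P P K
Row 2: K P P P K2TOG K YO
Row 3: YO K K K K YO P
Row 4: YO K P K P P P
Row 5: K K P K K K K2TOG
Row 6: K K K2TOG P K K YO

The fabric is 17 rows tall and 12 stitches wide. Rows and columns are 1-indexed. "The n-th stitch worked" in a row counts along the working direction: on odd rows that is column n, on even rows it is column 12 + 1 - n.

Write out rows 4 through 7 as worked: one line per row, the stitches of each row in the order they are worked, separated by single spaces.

Result:
K P K P YO K K K P K P YO
K K P K K K K2TOG K K P K K
P K K2TOG P P YO P P K K2TOG P P
P K2TOG K2TOG K P P K P K2TOG K2TOG K P

Derivation:
Row 4: chart row 4, WS - tiled (columns 1-12): YO K P K P P P YO K P K P; work from column 12 back to 1 with K<->P swapped.
Row 5: chart row 5, RS - tile across columns 1-12 and work as-is.
Row 6: chart row 6, WS - tiled (columns 1-12): K K K2TOG P K K YO K K K2TOG P K; work from column 12 back to 1 with K<->P swapped.
Row 7: chart row 1, RS - tile across columns 1-12 and work as-is.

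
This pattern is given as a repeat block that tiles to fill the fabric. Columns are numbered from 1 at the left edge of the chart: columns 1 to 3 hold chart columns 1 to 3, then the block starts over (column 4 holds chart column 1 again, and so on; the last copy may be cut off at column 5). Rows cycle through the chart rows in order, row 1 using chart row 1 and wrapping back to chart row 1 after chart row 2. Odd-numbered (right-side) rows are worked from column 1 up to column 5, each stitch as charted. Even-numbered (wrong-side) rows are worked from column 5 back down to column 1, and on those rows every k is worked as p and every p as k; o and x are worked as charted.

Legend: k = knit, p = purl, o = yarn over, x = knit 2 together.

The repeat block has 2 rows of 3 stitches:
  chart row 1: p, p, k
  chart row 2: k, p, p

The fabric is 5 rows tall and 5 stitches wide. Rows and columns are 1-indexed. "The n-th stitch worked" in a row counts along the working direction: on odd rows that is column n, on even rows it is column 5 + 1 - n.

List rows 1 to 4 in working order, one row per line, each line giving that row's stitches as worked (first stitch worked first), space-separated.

Rows as worked:
p p k p p
k p k k p
p p k p p
k p k k p

Derivation:
Row 1: chart row 1, RS - tile across columns 1-5 and work as-is.
Row 2: chart row 2, WS - tiled (columns 1-5): k p p k p; work from column 5 back to 1 with k<->p swapped.
Row 3: chart row 1, RS - tile across columns 1-5 and work as-is.
Row 4: chart row 2, WS - tiled (columns 1-5): k p p k p; work from column 5 back to 1 with k<->p swapped.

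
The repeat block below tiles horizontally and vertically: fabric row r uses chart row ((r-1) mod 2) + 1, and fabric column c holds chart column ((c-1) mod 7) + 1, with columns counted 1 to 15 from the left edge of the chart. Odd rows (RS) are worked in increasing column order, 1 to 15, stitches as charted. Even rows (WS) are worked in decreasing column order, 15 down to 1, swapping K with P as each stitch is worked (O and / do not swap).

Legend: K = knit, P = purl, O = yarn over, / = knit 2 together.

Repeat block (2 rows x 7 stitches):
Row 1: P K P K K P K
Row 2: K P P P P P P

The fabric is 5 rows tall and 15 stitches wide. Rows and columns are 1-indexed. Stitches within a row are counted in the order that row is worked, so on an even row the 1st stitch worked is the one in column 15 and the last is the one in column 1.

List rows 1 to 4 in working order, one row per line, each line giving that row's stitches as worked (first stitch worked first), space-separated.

Row 1: chart row 1, RS - tile across columns 1-15 and work as-is.
Row 2: chart row 2, WS - tiled (columns 1-15): K P P P P P P K P P P P P P K; work from column 15 back to 1 with K<->P swapped.
Row 3: chart row 1, RS - tile across columns 1-15 and work as-is.
Row 4: chart row 2, WS - tiled (columns 1-15): K P P P P P P K P P P P P P K; work from column 15 back to 1 with K<->P swapped.

== ROWS AS WORKED ==
P K P K K P K P K P K K P K P
P K K K K K K P K K K K K K P
P K P K K P K P K P K K P K P
P K K K K K K P K K K K K K P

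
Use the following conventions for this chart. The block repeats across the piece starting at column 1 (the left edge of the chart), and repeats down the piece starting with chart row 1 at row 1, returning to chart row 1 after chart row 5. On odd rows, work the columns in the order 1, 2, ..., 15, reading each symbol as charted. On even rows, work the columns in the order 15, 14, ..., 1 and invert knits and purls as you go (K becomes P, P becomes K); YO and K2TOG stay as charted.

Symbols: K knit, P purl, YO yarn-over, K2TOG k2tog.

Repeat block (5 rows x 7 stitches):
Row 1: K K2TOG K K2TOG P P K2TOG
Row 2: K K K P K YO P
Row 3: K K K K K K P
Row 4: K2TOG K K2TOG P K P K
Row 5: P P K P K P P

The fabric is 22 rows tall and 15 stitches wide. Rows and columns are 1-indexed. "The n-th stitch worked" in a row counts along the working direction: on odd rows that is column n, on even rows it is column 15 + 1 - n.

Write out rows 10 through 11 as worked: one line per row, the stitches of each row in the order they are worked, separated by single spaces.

Rows as worked:
K K K P K P K K K K P K P K K
K K2TOG K K2TOG P P K2TOG K K2TOG K K2TOG P P K2TOG K

Derivation:
Row 10: chart row 5, WS - tiled (columns 1-15): P P K P K P P P P K P K P P P; work from column 15 back to 1 with K<->P swapped.
Row 11: chart row 1, RS - tile across columns 1-15 and work as-is.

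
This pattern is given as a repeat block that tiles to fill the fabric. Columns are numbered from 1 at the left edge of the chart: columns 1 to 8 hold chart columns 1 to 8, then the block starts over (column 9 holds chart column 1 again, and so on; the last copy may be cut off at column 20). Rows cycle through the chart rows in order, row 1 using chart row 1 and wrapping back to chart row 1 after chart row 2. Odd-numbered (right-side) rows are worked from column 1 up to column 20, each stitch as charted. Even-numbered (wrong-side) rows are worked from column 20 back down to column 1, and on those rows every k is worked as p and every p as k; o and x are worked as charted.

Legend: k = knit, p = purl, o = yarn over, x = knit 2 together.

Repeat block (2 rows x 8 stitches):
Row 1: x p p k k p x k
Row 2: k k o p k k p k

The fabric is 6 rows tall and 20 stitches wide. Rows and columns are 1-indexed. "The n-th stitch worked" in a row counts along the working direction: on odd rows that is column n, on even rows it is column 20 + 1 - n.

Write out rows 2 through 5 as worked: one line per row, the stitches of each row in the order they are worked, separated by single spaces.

Rows as worked:
k o p p p k p p k o p p p k p p k o p p
x p p k k p x k x p p k k p x k x p p k
k o p p p k p p k o p p p k p p k o p p
x p p k k p x k x p p k k p x k x p p k

Derivation:
Row 2: chart row 2, WS - tiled (columns 1-20): k k o p k k p k k k o p k k p k k k o p; work from column 20 back to 1 with k<->p swapped.
Row 3: chart row 1, RS - tile across columns 1-20 and work as-is.
Row 4: chart row 2, WS - tiled (columns 1-20): k k o p k k p k k k o p k k p k k k o p; work from column 20 back to 1 with k<->p swapped.
Row 5: chart row 1, RS - tile across columns 1-20 and work as-is.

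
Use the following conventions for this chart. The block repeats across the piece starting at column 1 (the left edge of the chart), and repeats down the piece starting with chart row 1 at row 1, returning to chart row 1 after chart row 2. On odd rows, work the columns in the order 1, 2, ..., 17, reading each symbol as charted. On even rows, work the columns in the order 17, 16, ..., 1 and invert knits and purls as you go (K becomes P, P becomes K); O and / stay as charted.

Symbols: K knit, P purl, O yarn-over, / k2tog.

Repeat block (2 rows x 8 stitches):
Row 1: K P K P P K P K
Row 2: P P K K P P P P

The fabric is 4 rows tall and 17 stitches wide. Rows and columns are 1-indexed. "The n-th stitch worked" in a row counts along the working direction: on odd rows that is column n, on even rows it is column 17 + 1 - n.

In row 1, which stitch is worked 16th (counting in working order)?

Row 1 uses chart row ((1-1) mod 2)+1 = 1. Row 1 is odd, so RS.
Chart row 1 tiled across columns 1-17: K P K P P K P K K P K P P K P K K
RS row: no reversal, no swap; stitch n worked = column n.
Stitch 16 in working order -> K

Stitch:
K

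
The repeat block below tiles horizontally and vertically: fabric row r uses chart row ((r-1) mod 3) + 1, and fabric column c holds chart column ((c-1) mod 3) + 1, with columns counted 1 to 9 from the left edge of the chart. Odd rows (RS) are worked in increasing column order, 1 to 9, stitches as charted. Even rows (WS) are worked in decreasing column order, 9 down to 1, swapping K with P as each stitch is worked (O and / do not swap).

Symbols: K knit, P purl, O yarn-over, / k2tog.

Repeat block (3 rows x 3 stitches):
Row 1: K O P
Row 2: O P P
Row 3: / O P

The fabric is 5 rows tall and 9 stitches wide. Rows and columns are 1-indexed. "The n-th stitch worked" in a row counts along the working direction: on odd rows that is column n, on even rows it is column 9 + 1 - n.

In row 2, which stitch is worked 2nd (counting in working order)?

Result:
K

Derivation:
For row 2: chart row = ((2-1) mod 3) + 1 = 2; this is a WS (even) row.
Chart row 2 tiled across columns 1-9: O P P O P P O P P
WS row: flip the tiled sequence (start at column 9) and apply K<->P; O and / stay.
Row 2 as worked: K K O K K O K K O
Counting 2 along the worked row gives K.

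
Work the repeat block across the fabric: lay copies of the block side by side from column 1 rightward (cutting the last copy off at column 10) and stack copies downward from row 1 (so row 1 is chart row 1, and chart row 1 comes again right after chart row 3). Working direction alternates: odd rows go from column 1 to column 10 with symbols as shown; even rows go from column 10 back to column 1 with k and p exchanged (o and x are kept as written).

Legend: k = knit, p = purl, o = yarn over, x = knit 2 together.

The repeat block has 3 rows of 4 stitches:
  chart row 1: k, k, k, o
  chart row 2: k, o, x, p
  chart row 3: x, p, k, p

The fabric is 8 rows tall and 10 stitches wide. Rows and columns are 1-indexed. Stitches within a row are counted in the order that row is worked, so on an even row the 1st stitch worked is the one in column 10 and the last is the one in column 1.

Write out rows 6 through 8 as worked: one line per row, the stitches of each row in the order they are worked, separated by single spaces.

Row 6: chart row 3, WS - tiled (columns 1-10): x p k p x p k p x p; work from column 10 back to 1 with k<->p swapped.
Row 7: chart row 1, RS - tile across columns 1-10 and work as-is.
Row 8: chart row 2, WS - tiled (columns 1-10): k o x p k o x p k o; work from column 10 back to 1 with k<->p swapped.

== ROWS AS WORKED ==
k x k p k x k p k x
k k k o k k k o k k
o p k x o p k x o p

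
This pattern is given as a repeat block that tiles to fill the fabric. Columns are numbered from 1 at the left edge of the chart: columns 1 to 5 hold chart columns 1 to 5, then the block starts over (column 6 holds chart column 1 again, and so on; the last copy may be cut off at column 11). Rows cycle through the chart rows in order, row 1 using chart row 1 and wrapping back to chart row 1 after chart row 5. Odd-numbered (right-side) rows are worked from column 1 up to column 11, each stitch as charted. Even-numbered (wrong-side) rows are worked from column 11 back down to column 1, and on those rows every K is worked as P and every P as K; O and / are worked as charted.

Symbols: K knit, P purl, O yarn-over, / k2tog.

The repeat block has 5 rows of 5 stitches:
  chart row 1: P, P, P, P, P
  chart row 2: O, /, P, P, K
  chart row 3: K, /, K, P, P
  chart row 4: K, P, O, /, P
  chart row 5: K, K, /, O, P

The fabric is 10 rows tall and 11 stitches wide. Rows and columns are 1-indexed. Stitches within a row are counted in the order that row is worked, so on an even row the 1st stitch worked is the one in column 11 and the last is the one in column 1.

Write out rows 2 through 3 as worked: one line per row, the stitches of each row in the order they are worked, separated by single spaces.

Rows as worked:
O P K K / O P K K / O
K / K P P K / K P P K

Derivation:
Row 2: chart row 2, WS - tiled (columns 1-11): O / P P K O / P P K O; work from column 11 back to 1 with K<->P swapped.
Row 3: chart row 3, RS - tile across columns 1-11 and work as-is.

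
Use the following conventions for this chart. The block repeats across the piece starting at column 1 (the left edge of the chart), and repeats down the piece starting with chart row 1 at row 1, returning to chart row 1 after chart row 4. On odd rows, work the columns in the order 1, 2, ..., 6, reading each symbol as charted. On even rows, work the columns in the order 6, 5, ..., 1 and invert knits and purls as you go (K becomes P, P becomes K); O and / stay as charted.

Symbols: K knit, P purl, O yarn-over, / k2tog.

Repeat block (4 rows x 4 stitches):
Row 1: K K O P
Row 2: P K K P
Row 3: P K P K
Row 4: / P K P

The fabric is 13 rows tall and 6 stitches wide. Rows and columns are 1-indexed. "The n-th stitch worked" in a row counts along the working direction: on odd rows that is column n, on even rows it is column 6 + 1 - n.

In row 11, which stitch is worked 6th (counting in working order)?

Row 11 uses chart row ((11-1) mod 4)+1 = 3. Row 11 is odd, so RS.
Chart row 3 tiled across columns 1-6: P K P K P K
RS: work column 1 to column 6, symbols as charted — the tiled row is the row as worked.
Counting 6 along the worked row gives K.

== STITCH ==
K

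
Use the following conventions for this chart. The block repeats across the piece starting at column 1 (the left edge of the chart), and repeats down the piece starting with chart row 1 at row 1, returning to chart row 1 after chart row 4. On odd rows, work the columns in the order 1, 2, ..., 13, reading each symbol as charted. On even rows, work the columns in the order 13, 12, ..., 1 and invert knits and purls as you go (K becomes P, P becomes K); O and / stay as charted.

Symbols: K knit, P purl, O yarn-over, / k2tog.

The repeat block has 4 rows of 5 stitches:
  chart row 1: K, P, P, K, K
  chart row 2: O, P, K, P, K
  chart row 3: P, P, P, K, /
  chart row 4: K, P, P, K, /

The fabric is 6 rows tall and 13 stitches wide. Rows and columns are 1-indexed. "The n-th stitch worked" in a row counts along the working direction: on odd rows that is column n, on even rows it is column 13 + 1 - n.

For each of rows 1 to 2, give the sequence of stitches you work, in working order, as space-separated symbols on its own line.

== ROWS AS WORKED ==
K P P K K K P P K K K P P
P K O P K P K O P K P K O

Derivation:
Row 1: chart row 1, RS - tile across columns 1-13 and work as-is.
Row 2: chart row 2, WS - tiled (columns 1-13): O P K P K O P K P K O P K; work from column 13 back to 1 with K<->P swapped.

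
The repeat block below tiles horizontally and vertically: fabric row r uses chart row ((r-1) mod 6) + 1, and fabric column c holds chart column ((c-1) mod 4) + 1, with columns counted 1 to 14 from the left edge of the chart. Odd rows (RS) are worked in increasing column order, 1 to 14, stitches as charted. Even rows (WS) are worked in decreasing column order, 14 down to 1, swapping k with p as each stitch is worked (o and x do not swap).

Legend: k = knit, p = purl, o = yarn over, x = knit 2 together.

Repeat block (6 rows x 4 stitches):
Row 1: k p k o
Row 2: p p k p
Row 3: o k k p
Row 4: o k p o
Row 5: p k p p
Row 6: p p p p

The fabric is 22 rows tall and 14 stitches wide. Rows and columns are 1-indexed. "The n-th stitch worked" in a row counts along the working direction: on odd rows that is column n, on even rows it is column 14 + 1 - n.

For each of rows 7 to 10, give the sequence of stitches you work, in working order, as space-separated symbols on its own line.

Row 7: chart row 1, RS - tile across columns 1-14 and work as-is.
Row 8: chart row 2, WS - tiled (columns 1-14): p p k p p p k p p p k p p p; work from column 14 back to 1 with k<->p swapped.
Row 9: chart row 3, RS - tile across columns 1-14 and work as-is.
Row 10: chart row 4, WS - tiled (columns 1-14): o k p o o k p o o k p o o k; work from column 14 back to 1 with k<->p swapped.

Rows as worked:
k p k o k p k o k p k o k p
k k k p k k k p k k k p k k
o k k p o k k p o k k p o k
p o o k p o o k p o o k p o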